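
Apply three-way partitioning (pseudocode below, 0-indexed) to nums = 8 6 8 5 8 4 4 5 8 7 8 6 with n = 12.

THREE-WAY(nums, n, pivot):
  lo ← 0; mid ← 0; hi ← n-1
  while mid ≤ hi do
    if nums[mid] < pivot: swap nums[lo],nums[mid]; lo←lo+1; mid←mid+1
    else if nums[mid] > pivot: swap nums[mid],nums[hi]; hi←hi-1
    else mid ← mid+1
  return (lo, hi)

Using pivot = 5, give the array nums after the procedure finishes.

pivot = 5; lo=0, mid=0, hi=11
nums[mid]=8>5: swap nums[0],nums[11]; hi=10 → 6 6 8 5 8 4 4 5 8 7 8 8
nums[mid]=6>5: swap nums[0],nums[10]; hi=9 → 8 6 8 5 8 4 4 5 8 7 6 8
nums[mid]=8>5: swap nums[0],nums[9]; hi=8 → 7 6 8 5 8 4 4 5 8 8 6 8
nums[mid]=7>5: swap nums[0],nums[8]; hi=7 → 8 6 8 5 8 4 4 5 7 8 6 8
nums[mid]=8>5: swap nums[0],nums[7]; hi=6 → 5 6 8 5 8 4 4 8 7 8 6 8
nums[mid]=5=5: mid=1
nums[mid]=6>5: swap nums[1],nums[6]; hi=5 → 5 4 8 5 8 4 6 8 7 8 6 8
nums[mid]=4<5: swap nums[0],nums[1]; lo=1,mid=2 → 4 5 8 5 8 4 6 8 7 8 6 8
nums[mid]=8>5: swap nums[2],nums[5]; hi=4 → 4 5 4 5 8 8 6 8 7 8 6 8
nums[mid]=4<5: swap nums[1],nums[2]; lo=2,mid=3 → 4 4 5 5 8 8 6 8 7 8 6 8
nums[mid]=5=5: mid=4
nums[mid]=8>5: swap nums[4],nums[4]; hi=3 → 4 4 5 5 8 8 6 8 7 8 6 8
end: lo=2, hi=3; nums = 4 4 5 5 8 8 6 8 7 8 6 8

4 4 5 5 8 8 6 8 7 8 6 8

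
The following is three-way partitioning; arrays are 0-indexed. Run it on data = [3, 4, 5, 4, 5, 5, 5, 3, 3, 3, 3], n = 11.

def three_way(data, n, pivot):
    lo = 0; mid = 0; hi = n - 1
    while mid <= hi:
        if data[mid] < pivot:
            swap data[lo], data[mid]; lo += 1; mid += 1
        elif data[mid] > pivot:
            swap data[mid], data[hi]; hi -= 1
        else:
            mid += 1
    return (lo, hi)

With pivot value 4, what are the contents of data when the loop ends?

[3, 3, 3, 3, 3, 4, 4, 5, 5, 5, 5]

lo=0 mid=0 hi=10
3<4: swap(0,0), lo=1 mid=1 ⇒ [3, 4, 5, 4, 5, 5, 5, 3, 3, 3, 3]
4=4: mid=2
5>4: swap(2,10), hi=9 ⇒ [3, 4, 3, 4, 5, 5, 5, 3, 3, 3, 5]
3<4: swap(1,2), lo=2 mid=3 ⇒ [3, 3, 4, 4, 5, 5, 5, 3, 3, 3, 5]
4=4: mid=4
5>4: swap(4,9), hi=8 ⇒ [3, 3, 4, 4, 3, 5, 5, 3, 3, 5, 5]
3<4: swap(2,4), lo=3 mid=5 ⇒ [3, 3, 3, 4, 4, 5, 5, 3, 3, 5, 5]
5>4: swap(5,8), hi=7 ⇒ [3, 3, 3, 4, 4, 3, 5, 3, 5, 5, 5]
3<4: swap(3,5), lo=4 mid=6 ⇒ [3, 3, 3, 3, 4, 4, 5, 3, 5, 5, 5]
5>4: swap(6,7), hi=6 ⇒ [3, 3, 3, 3, 4, 4, 3, 5, 5, 5, 5]
3<4: swap(4,6), lo=5 mid=7 ⇒ [3, 3, 3, 3, 3, 4, 4, 5, 5, 5, 5]
done. lo=5 hi=6; data=[3, 3, 3, 3, 3, 4, 4, 5, 5, 5, 5]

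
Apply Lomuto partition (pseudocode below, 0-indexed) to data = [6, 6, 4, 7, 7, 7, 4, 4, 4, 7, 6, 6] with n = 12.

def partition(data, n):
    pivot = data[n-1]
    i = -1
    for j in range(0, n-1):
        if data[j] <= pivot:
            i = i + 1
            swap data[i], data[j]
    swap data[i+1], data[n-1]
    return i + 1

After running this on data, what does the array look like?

[6, 6, 4, 4, 4, 4, 6, 6, 7, 7, 7, 7]

pivot = data[11] = 6; i = -1
j=0: data[0]=6 ≤ 6 → i=0, swap data[0],data[0] (no change) → [6, 6, 4, 7, 7, 7, 4, 4, 4, 7, 6, 6]
j=1: data[1]=6 ≤ 6 → i=1, swap data[1],data[1] (no change) → [6, 6, 4, 7, 7, 7, 4, 4, 4, 7, 6, 6]
j=2: data[2]=4 ≤ 6 → i=2, swap data[2],data[2] (no change) → [6, 6, 4, 7, 7, 7, 4, 4, 4, 7, 6, 6]
j=3: data[3]=7 > 6 → no swap
j=4: data[4]=7 > 6 → no swap
j=5: data[5]=7 > 6 → no swap
j=6: data[6]=4 ≤ 6 → i=3, swap data[3],data[6] → [6, 6, 4, 4, 7, 7, 7, 4, 4, 7, 6, 6]
j=7: data[7]=4 ≤ 6 → i=4, swap data[4],data[7] → [6, 6, 4, 4, 4, 7, 7, 7, 4, 7, 6, 6]
j=8: data[8]=4 ≤ 6 → i=5, swap data[5],data[8] → [6, 6, 4, 4, 4, 4, 7, 7, 7, 7, 6, 6]
j=9: data[9]=7 > 6 → no swap
j=10: data[10]=6 ≤ 6 → i=6, swap data[6],data[10] → [6, 6, 4, 4, 4, 4, 6, 7, 7, 7, 7, 6]
final swap data[7],data[11] → [6, 6, 4, 4, 4, 4, 6, 6, 7, 7, 7, 7]; return 7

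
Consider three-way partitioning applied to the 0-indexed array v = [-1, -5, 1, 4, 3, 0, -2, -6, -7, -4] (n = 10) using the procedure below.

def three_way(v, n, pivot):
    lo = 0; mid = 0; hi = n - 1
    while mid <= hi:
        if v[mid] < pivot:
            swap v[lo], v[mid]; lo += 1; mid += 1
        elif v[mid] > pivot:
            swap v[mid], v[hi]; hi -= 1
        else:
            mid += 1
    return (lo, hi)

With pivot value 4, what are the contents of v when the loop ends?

lo=0 mid=0 hi=9
-1<4: swap(0,0), lo=1 mid=1 ⇒ [-1, -5, 1, 4, 3, 0, -2, -6, -7, -4]
-5<4: swap(1,1), lo=2 mid=2 ⇒ [-1, -5, 1, 4, 3, 0, -2, -6, -7, -4]
1<4: swap(2,2), lo=3 mid=3 ⇒ [-1, -5, 1, 4, 3, 0, -2, -6, -7, -4]
4=4: mid=4
3<4: swap(3,4), lo=4 mid=5 ⇒ [-1, -5, 1, 3, 4, 0, -2, -6, -7, -4]
0<4: swap(4,5), lo=5 mid=6 ⇒ [-1, -5, 1, 3, 0, 4, -2, -6, -7, -4]
-2<4: swap(5,6), lo=6 mid=7 ⇒ [-1, -5, 1, 3, 0, -2, 4, -6, -7, -4]
-6<4: swap(6,7), lo=7 mid=8 ⇒ [-1, -5, 1, 3, 0, -2, -6, 4, -7, -4]
-7<4: swap(7,8), lo=8 mid=9 ⇒ [-1, -5, 1, 3, 0, -2, -6, -7, 4, -4]
-4<4: swap(8,9), lo=9 mid=10 ⇒ [-1, -5, 1, 3, 0, -2, -6, -7, -4, 4]
done. lo=9 hi=9; v=[-1, -5, 1, 3, 0, -2, -6, -7, -4, 4]

[-1, -5, 1, 3, 0, -2, -6, -7, -4, 4]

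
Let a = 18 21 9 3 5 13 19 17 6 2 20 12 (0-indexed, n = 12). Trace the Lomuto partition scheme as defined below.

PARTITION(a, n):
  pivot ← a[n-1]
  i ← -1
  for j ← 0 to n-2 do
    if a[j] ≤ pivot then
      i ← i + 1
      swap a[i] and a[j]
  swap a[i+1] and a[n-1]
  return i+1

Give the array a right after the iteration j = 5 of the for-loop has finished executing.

pivot = a[11] = 12; i = -1
j=0: a[0]=18 > 12 → no swap
j=1: a[1]=21 > 12 → no swap
j=2: a[2]=9 ≤ 12 → i=0, swap a[0],a[2] → 9 21 18 3 5 13 19 17 6 2 20 12
j=3: a[3]=3 ≤ 12 → i=1, swap a[1],a[3] → 9 3 18 21 5 13 19 17 6 2 20 12
j=4: a[4]=5 ≤ 12 → i=2, swap a[2],a[4] → 9 3 5 21 18 13 19 17 6 2 20 12
j=5: a[5]=13 > 12 → no swap
(after j=5) a = 9 3 5 21 18 13 19 17 6 2 20 12

9 3 5 21 18 13 19 17 6 2 20 12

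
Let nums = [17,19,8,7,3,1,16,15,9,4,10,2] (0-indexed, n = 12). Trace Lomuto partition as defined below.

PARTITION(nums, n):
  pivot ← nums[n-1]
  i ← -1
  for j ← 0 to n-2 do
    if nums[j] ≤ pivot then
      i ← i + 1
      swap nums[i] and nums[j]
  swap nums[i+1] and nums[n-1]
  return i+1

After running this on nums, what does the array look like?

[1,2,8,7,3,17,16,15,9,4,10,19]

pivot = nums[11] = 2; i = -1
j=0: nums[0]=17 > 2 → no swap
j=1: nums[1]=19 > 2 → no swap
j=2: nums[2]=8 > 2 → no swap
j=3: nums[3]=7 > 2 → no swap
j=4: nums[4]=3 > 2 → no swap
j=5: nums[5]=1 ≤ 2 → i=0, swap nums[0],nums[5] → [1,19,8,7,3,17,16,15,9,4,10,2]
j=6: nums[6]=16 > 2 → no swap
j=7: nums[7]=15 > 2 → no swap
j=8: nums[8]=9 > 2 → no swap
j=9: nums[9]=4 > 2 → no swap
j=10: nums[10]=10 > 2 → no swap
final swap nums[1],nums[11] → [1,2,8,7,3,17,16,15,9,4,10,19]; return 1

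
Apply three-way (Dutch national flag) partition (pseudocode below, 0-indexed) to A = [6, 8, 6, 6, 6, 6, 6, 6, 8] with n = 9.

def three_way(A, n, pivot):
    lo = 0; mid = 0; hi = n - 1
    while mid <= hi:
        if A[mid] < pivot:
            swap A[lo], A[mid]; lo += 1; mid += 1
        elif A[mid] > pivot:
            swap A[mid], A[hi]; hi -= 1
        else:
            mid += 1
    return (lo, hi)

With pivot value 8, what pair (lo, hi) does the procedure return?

pivot = 8; lo=0, mid=0, hi=8
A[mid]=6<8: swap A[0],A[0]; lo=1,mid=1 → [6, 8, 6, 6, 6, 6, 6, 6, 8]
A[mid]=8=8: mid=2
A[mid]=6<8: swap A[1],A[2]; lo=2,mid=3 → [6, 6, 8, 6, 6, 6, 6, 6, 8]
A[mid]=6<8: swap A[2],A[3]; lo=3,mid=4 → [6, 6, 6, 8, 6, 6, 6, 6, 8]
A[mid]=6<8: swap A[3],A[4]; lo=4,mid=5 → [6, 6, 6, 6, 8, 6, 6, 6, 8]
A[mid]=6<8: swap A[4],A[5]; lo=5,mid=6 → [6, 6, 6, 6, 6, 8, 6, 6, 8]
A[mid]=6<8: swap A[5],A[6]; lo=6,mid=7 → [6, 6, 6, 6, 6, 6, 8, 6, 8]
A[mid]=6<8: swap A[6],A[7]; lo=7,mid=8 → [6, 6, 6, 6, 6, 6, 6, 8, 8]
A[mid]=8=8: mid=9
end: lo=7, hi=8; A = [6, 6, 6, 6, 6, 6, 6, 8, 8]

(7, 8)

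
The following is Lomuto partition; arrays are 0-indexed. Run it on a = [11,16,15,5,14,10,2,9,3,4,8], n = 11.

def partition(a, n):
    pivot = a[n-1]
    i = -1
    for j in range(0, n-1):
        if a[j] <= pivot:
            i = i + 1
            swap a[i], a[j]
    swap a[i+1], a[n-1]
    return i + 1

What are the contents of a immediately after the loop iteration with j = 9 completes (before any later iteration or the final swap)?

[5,2,3,4,14,10,16,9,15,11,8]

pivot = a[10] = 8; i = -1
j=0: a[0]=11 > 8 → no swap
j=1: a[1]=16 > 8 → no swap
j=2: a[2]=15 > 8 → no swap
j=3: a[3]=5 ≤ 8 → i=0, swap a[0],a[3] → [5,16,15,11,14,10,2,9,3,4,8]
j=4: a[4]=14 > 8 → no swap
j=5: a[5]=10 > 8 → no swap
j=6: a[6]=2 ≤ 8 → i=1, swap a[1],a[6] → [5,2,15,11,14,10,16,9,3,4,8]
j=7: a[7]=9 > 8 → no swap
j=8: a[8]=3 ≤ 8 → i=2, swap a[2],a[8] → [5,2,3,11,14,10,16,9,15,4,8]
j=9: a[9]=4 ≤ 8 → i=3, swap a[3],a[9] → [5,2,3,4,14,10,16,9,15,11,8]
(after j=9) a = [5,2,3,4,14,10,16,9,15,11,8]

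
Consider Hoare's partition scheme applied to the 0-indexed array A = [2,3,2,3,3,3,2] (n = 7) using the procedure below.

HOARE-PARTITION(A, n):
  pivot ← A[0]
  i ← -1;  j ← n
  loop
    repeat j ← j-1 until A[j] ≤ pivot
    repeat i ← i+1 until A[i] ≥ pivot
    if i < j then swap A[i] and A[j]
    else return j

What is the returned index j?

1

pivot=2
j stops at 6 (2), i stops at 0 (2); swap ⇒ [2,3,2,3,3,3,2]
j stops at 2 (2), i stops at 1 (3); swap ⇒ [2,2,3,3,3,3,2]
j stops at 1, i stops at 2; i≥j ⇒ return 1. A=[2,2,3,3,3,3,2]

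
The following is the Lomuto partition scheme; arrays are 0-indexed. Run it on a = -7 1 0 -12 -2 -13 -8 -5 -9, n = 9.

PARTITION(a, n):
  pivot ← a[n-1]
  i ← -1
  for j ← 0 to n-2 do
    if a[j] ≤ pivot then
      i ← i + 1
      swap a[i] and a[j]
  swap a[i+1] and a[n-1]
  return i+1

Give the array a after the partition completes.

-12 -13 -9 -7 -2 1 -8 -5 0

pivot=-9, i=-1
j=0: -7>-9, skip
j=1: 1>-9, skip
j=2: 0>-9, skip
j=3: -12≤-9, i=0, swap(0,3) ⇒ -12 1 0 -7 -2 -13 -8 -5 -9
j=4: -2>-9, skip
j=5: -13≤-9, i=1, swap(1,5) ⇒ -12 -13 0 -7 -2 1 -8 -5 -9
j=6: -8>-9, skip
j=7: -5>-9, skip
swap(2,8) ⇒ -12 -13 -9 -7 -2 1 -8 -5 0; return 2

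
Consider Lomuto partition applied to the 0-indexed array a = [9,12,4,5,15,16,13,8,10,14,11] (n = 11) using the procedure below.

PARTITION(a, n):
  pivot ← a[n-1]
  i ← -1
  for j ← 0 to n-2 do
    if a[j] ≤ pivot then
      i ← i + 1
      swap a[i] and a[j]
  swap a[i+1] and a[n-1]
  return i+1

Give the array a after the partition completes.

pivot=11, i=-1
j=0: 9≤11, i=0, swap(0,0) ⇒ [9,12,4,5,15,16,13,8,10,14,11]
j=1: 12>11, skip
j=2: 4≤11, i=1, swap(1,2) ⇒ [9,4,12,5,15,16,13,8,10,14,11]
j=3: 5≤11, i=2, swap(2,3) ⇒ [9,4,5,12,15,16,13,8,10,14,11]
j=4: 15>11, skip
j=5: 16>11, skip
j=6: 13>11, skip
j=7: 8≤11, i=3, swap(3,7) ⇒ [9,4,5,8,15,16,13,12,10,14,11]
j=8: 10≤11, i=4, swap(4,8) ⇒ [9,4,5,8,10,16,13,12,15,14,11]
j=9: 14>11, skip
swap(5,10) ⇒ [9,4,5,8,10,11,13,12,15,14,16]; return 5

[9,4,5,8,10,11,13,12,15,14,16]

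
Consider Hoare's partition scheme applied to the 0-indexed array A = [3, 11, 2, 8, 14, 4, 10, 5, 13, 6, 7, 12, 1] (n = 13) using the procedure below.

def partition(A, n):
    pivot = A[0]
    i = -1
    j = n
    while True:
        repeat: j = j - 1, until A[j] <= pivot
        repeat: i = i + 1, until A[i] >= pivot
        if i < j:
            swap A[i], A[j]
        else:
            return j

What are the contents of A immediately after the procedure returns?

pivot=3
j stops at 12 (1), i stops at 0 (3); swap ⇒ [1, 11, 2, 8, 14, 4, 10, 5, 13, 6, 7, 12, 3]
j stops at 2 (2), i stops at 1 (11); swap ⇒ [1, 2, 11, 8, 14, 4, 10, 5, 13, 6, 7, 12, 3]
j stops at 1, i stops at 2; i≥j ⇒ return 1. A=[1, 2, 11, 8, 14, 4, 10, 5, 13, 6, 7, 12, 3]

[1, 2, 11, 8, 14, 4, 10, 5, 13, 6, 7, 12, 3]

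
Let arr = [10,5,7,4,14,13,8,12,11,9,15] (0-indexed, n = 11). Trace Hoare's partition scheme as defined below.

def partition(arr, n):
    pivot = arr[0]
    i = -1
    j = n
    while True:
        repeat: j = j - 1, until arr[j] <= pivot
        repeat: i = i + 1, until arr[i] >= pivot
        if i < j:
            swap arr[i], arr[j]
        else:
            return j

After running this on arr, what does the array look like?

pivot=10
j stops at 9 (9), i stops at 0 (10); swap ⇒ [9,5,7,4,14,13,8,12,11,10,15]
j stops at 6 (8), i stops at 4 (14); swap ⇒ [9,5,7,4,8,13,14,12,11,10,15]
j stops at 4, i stops at 5; i≥j ⇒ return 4. arr=[9,5,7,4,8,13,14,12,11,10,15]

[9,5,7,4,8,13,14,12,11,10,15]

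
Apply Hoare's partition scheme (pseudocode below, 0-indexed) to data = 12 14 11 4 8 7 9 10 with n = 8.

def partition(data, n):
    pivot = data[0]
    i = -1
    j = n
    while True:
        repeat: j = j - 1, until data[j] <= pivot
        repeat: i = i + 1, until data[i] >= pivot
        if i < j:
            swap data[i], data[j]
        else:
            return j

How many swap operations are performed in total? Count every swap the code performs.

pivot = data[0] = 12; i = -1, j = 8
j→7 (data[7]=10≤12), i→0 (data[0]=12≥12); i<j, swap → 10 14 11 4 8 7 9 12
j→6 (data[6]=9≤12), i→1 (data[1]=14≥12); i<j, swap → 10 9 11 4 8 7 14 12
j→5, i→6; i≥j, return j=5. data = 10 9 11 4 8 7 14 12

2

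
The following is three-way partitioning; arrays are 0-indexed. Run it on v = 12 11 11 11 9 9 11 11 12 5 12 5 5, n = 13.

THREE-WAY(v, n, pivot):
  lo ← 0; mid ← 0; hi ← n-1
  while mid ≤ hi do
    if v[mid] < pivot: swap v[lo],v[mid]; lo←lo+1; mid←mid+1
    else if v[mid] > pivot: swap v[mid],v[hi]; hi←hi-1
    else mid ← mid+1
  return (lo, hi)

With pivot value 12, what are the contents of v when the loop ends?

11 11 11 9 9 11 11 5 5 5 12 12 12

lo=0 mid=0 hi=12
12=12: mid=1
11<12: swap(0,1), lo=1 mid=2 ⇒ 11 12 11 11 9 9 11 11 12 5 12 5 5
11<12: swap(1,2), lo=2 mid=3 ⇒ 11 11 12 11 9 9 11 11 12 5 12 5 5
11<12: swap(2,3), lo=3 mid=4 ⇒ 11 11 11 12 9 9 11 11 12 5 12 5 5
9<12: swap(3,4), lo=4 mid=5 ⇒ 11 11 11 9 12 9 11 11 12 5 12 5 5
9<12: swap(4,5), lo=5 mid=6 ⇒ 11 11 11 9 9 12 11 11 12 5 12 5 5
11<12: swap(5,6), lo=6 mid=7 ⇒ 11 11 11 9 9 11 12 11 12 5 12 5 5
11<12: swap(6,7), lo=7 mid=8 ⇒ 11 11 11 9 9 11 11 12 12 5 12 5 5
12=12: mid=9
5<12: swap(7,9), lo=8 mid=10 ⇒ 11 11 11 9 9 11 11 5 12 12 12 5 5
12=12: mid=11
5<12: swap(8,11), lo=9 mid=12 ⇒ 11 11 11 9 9 11 11 5 5 12 12 12 5
5<12: swap(9,12), lo=10 mid=13 ⇒ 11 11 11 9 9 11 11 5 5 5 12 12 12
done. lo=10 hi=12; v=11 11 11 9 9 11 11 5 5 5 12 12 12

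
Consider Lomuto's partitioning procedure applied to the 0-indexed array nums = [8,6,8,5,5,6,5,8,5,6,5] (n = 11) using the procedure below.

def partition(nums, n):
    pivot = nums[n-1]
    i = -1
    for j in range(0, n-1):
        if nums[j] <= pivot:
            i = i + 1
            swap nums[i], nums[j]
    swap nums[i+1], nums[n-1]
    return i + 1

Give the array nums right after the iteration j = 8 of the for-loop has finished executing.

pivot = nums[10] = 5; i = -1
j=0: nums[0]=8 > 5 → no swap
j=1: nums[1]=6 > 5 → no swap
j=2: nums[2]=8 > 5 → no swap
j=3: nums[3]=5 ≤ 5 → i=0, swap nums[0],nums[3] → [5,6,8,8,5,6,5,8,5,6,5]
j=4: nums[4]=5 ≤ 5 → i=1, swap nums[1],nums[4] → [5,5,8,8,6,6,5,8,5,6,5]
j=5: nums[5]=6 > 5 → no swap
j=6: nums[6]=5 ≤ 5 → i=2, swap nums[2],nums[6] → [5,5,5,8,6,6,8,8,5,6,5]
j=7: nums[7]=8 > 5 → no swap
j=8: nums[8]=5 ≤ 5 → i=3, swap nums[3],nums[8] → [5,5,5,5,6,6,8,8,8,6,5]
(after j=8) nums = [5,5,5,5,6,6,8,8,8,6,5]

[5,5,5,5,6,6,8,8,8,6,5]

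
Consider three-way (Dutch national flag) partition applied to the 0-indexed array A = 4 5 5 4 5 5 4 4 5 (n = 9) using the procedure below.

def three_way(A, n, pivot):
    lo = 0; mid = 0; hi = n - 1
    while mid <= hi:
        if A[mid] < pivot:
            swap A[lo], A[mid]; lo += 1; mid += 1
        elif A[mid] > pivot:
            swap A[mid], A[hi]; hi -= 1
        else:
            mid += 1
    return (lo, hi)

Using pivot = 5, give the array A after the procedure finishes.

4 4 4 4 5 5 5 5 5

lo=0 mid=0 hi=8
4<5: swap(0,0), lo=1 mid=1 ⇒ 4 5 5 4 5 5 4 4 5
5=5: mid=2
5=5: mid=3
4<5: swap(1,3), lo=2 mid=4 ⇒ 4 4 5 5 5 5 4 4 5
5=5: mid=5
5=5: mid=6
4<5: swap(2,6), lo=3 mid=7 ⇒ 4 4 4 5 5 5 5 4 5
4<5: swap(3,7), lo=4 mid=8 ⇒ 4 4 4 4 5 5 5 5 5
5=5: mid=9
done. lo=4 hi=8; A=4 4 4 4 5 5 5 5 5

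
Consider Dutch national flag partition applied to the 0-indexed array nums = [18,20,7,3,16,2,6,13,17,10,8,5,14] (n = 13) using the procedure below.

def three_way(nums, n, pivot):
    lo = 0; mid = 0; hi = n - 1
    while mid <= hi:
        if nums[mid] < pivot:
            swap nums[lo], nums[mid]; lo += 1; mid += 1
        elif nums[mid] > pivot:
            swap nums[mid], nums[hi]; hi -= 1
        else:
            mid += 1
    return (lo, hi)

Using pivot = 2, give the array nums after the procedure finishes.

lo=0 mid=0 hi=12
18>2: swap(0,12), hi=11 ⇒ [14,20,7,3,16,2,6,13,17,10,8,5,18]
14>2: swap(0,11), hi=10 ⇒ [5,20,7,3,16,2,6,13,17,10,8,14,18]
5>2: swap(0,10), hi=9 ⇒ [8,20,7,3,16,2,6,13,17,10,5,14,18]
8>2: swap(0,9), hi=8 ⇒ [10,20,7,3,16,2,6,13,17,8,5,14,18]
10>2: swap(0,8), hi=7 ⇒ [17,20,7,3,16,2,6,13,10,8,5,14,18]
17>2: swap(0,7), hi=6 ⇒ [13,20,7,3,16,2,6,17,10,8,5,14,18]
13>2: swap(0,6), hi=5 ⇒ [6,20,7,3,16,2,13,17,10,8,5,14,18]
6>2: swap(0,5), hi=4 ⇒ [2,20,7,3,16,6,13,17,10,8,5,14,18]
2=2: mid=1
20>2: swap(1,4), hi=3 ⇒ [2,16,7,3,20,6,13,17,10,8,5,14,18]
16>2: swap(1,3), hi=2 ⇒ [2,3,7,16,20,6,13,17,10,8,5,14,18]
3>2: swap(1,2), hi=1 ⇒ [2,7,3,16,20,6,13,17,10,8,5,14,18]
7>2: swap(1,1), hi=0 ⇒ [2,7,3,16,20,6,13,17,10,8,5,14,18]
done. lo=0 hi=0; nums=[2,7,3,16,20,6,13,17,10,8,5,14,18]

[2,7,3,16,20,6,13,17,10,8,5,14,18]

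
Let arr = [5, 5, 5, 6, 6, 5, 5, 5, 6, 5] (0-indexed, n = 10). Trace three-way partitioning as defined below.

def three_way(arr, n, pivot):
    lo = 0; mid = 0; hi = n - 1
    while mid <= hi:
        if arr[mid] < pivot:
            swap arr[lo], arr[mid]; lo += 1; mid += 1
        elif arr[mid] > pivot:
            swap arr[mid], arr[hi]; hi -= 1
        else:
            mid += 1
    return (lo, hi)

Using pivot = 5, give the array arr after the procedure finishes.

lo=0 mid=0 hi=9
5=5: mid=1
5=5: mid=2
5=5: mid=3
6>5: swap(3,9), hi=8 ⇒ [5, 5, 5, 5, 6, 5, 5, 5, 6, 6]
5=5: mid=4
6>5: swap(4,8), hi=7 ⇒ [5, 5, 5, 5, 6, 5, 5, 5, 6, 6]
6>5: swap(4,7), hi=6 ⇒ [5, 5, 5, 5, 5, 5, 5, 6, 6, 6]
5=5: mid=5
5=5: mid=6
5=5: mid=7
done. lo=0 hi=6; arr=[5, 5, 5, 5, 5, 5, 5, 6, 6, 6]

[5, 5, 5, 5, 5, 5, 5, 6, 6, 6]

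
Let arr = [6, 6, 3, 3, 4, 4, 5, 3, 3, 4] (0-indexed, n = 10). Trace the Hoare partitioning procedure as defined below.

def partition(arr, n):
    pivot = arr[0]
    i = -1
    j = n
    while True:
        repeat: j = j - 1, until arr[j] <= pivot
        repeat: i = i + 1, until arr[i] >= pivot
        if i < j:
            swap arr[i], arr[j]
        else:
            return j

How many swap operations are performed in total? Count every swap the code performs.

pivot = arr[0] = 6; i = -1, j = 10
j→9 (arr[9]=4≤6), i→0 (arr[0]=6≥6); i<j, swap → [4, 6, 3, 3, 4, 4, 5, 3, 3, 6]
j→8 (arr[8]=3≤6), i→1 (arr[1]=6≥6); i<j, swap → [4, 3, 3, 3, 4, 4, 5, 3, 6, 6]
j→7, i→8; i≥j, return j=7. arr = [4, 3, 3, 3, 4, 4, 5, 3, 6, 6]

2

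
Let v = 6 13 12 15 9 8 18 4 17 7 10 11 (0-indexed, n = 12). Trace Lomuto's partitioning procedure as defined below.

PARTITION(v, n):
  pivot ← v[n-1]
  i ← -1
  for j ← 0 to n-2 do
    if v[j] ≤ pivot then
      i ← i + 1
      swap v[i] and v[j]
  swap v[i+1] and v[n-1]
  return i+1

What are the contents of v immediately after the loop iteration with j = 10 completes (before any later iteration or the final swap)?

6 9 8 4 7 10 18 15 17 13 12 11

pivot=11, i=-1
j=0: 6≤11, i=0, swap(0,0) ⇒ 6 13 12 15 9 8 18 4 17 7 10 11
j=1: 13>11, skip
j=2: 12>11, skip
j=3: 15>11, skip
j=4: 9≤11, i=1, swap(1,4) ⇒ 6 9 12 15 13 8 18 4 17 7 10 11
j=5: 8≤11, i=2, swap(2,5) ⇒ 6 9 8 15 13 12 18 4 17 7 10 11
j=6: 18>11, skip
j=7: 4≤11, i=3, swap(3,7) ⇒ 6 9 8 4 13 12 18 15 17 7 10 11
j=8: 17>11, skip
j=9: 7≤11, i=4, swap(4,9) ⇒ 6 9 8 4 7 12 18 15 17 13 10 11
j=10: 10≤11, i=5, swap(5,10) ⇒ 6 9 8 4 7 10 18 15 17 13 12 11
(after j=10) v = 6 9 8 4 7 10 18 15 17 13 12 11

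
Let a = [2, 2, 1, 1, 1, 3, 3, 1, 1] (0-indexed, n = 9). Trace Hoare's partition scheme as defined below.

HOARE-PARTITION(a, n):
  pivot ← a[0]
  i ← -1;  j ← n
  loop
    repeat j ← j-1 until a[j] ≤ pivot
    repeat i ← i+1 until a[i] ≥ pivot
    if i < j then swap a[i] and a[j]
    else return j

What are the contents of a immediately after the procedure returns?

[1, 1, 1, 1, 1, 3, 3, 2, 2]

pivot = a[0] = 2; i = -1, j = 9
j→8 (a[8]=1≤2), i→0 (a[0]=2≥2); i<j, swap → [1, 2, 1, 1, 1, 3, 3, 1, 2]
j→7 (a[7]=1≤2), i→1 (a[1]=2≥2); i<j, swap → [1, 1, 1, 1, 1, 3, 3, 2, 2]
j→4, i→5; i≥j, return j=4. a = [1, 1, 1, 1, 1, 3, 3, 2, 2]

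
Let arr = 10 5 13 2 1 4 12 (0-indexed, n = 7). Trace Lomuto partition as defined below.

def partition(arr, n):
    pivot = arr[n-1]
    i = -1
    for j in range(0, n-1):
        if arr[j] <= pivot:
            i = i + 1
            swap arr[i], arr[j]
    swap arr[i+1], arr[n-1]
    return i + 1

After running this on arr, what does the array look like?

pivot = arr[6] = 12; i = -1
j=0: arr[0]=10 ≤ 12 → i=0, swap arr[0],arr[0] (no change) → 10 5 13 2 1 4 12
j=1: arr[1]=5 ≤ 12 → i=1, swap arr[1],arr[1] (no change) → 10 5 13 2 1 4 12
j=2: arr[2]=13 > 12 → no swap
j=3: arr[3]=2 ≤ 12 → i=2, swap arr[2],arr[3] → 10 5 2 13 1 4 12
j=4: arr[4]=1 ≤ 12 → i=3, swap arr[3],arr[4] → 10 5 2 1 13 4 12
j=5: arr[5]=4 ≤ 12 → i=4, swap arr[4],arr[5] → 10 5 2 1 4 13 12
final swap arr[5],arr[6] → 10 5 2 1 4 12 13; return 5

10 5 2 1 4 12 13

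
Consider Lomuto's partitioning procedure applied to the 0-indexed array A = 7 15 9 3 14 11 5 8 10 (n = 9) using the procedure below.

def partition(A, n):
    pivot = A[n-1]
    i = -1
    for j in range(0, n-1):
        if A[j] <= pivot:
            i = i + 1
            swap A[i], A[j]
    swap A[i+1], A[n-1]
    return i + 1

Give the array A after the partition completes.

7 9 3 5 8 10 15 14 11

pivot = A[8] = 10; i = -1
j=0: A[0]=7 ≤ 10 → i=0, swap A[0],A[0] (no change) → 7 15 9 3 14 11 5 8 10
j=1: A[1]=15 > 10 → no swap
j=2: A[2]=9 ≤ 10 → i=1, swap A[1],A[2] → 7 9 15 3 14 11 5 8 10
j=3: A[3]=3 ≤ 10 → i=2, swap A[2],A[3] → 7 9 3 15 14 11 5 8 10
j=4: A[4]=14 > 10 → no swap
j=5: A[5]=11 > 10 → no swap
j=6: A[6]=5 ≤ 10 → i=3, swap A[3],A[6] → 7 9 3 5 14 11 15 8 10
j=7: A[7]=8 ≤ 10 → i=4, swap A[4],A[7] → 7 9 3 5 8 11 15 14 10
final swap A[5],A[8] → 7 9 3 5 8 10 15 14 11; return 5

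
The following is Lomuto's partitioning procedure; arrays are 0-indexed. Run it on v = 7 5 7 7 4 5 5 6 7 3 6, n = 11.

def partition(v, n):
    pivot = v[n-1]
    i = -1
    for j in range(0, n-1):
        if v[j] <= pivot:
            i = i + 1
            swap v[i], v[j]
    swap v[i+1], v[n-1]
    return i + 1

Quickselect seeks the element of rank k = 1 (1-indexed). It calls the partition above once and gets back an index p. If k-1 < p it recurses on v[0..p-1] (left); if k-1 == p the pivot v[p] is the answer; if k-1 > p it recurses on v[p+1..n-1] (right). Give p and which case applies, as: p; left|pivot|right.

6; left

pivot=6, i=-1
j=0: 7>6, skip
j=1: 5≤6, i=0, swap(0,1) ⇒ 5 7 7 7 4 5 5 6 7 3 6
j=2: 7>6, skip
j=3: 7>6, skip
j=4: 4≤6, i=1, swap(1,4) ⇒ 5 4 7 7 7 5 5 6 7 3 6
j=5: 5≤6, i=2, swap(2,5) ⇒ 5 4 5 7 7 7 5 6 7 3 6
j=6: 5≤6, i=3, swap(3,6) ⇒ 5 4 5 5 7 7 7 6 7 3 6
j=7: 6≤6, i=4, swap(4,7) ⇒ 5 4 5 5 6 7 7 7 7 3 6
j=8: 7>6, skip
j=9: 3≤6, i=5, swap(5,9) ⇒ 5 4 5 5 6 3 7 7 7 7 6
swap(6,10) ⇒ 5 4 5 5 6 3 6 7 7 7 7; return 6
p = 6; k-1 = 0 < 6 ⇒ left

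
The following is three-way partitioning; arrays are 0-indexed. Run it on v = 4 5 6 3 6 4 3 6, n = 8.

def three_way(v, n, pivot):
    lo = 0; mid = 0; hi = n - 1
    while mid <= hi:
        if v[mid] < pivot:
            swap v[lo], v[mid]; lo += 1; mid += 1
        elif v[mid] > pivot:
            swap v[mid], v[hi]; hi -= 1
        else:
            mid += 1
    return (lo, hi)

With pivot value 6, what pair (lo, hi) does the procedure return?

pivot = 6; lo=0, mid=0, hi=7
v[mid]=4<6: swap v[0],v[0]; lo=1,mid=1 → 4 5 6 3 6 4 3 6
v[mid]=5<6: swap v[1],v[1]; lo=2,mid=2 → 4 5 6 3 6 4 3 6
v[mid]=6=6: mid=3
v[mid]=3<6: swap v[2],v[3]; lo=3,mid=4 → 4 5 3 6 6 4 3 6
v[mid]=6=6: mid=5
v[mid]=4<6: swap v[3],v[5]; lo=4,mid=6 → 4 5 3 4 6 6 3 6
v[mid]=3<6: swap v[4],v[6]; lo=5,mid=7 → 4 5 3 4 3 6 6 6
v[mid]=6=6: mid=8
end: lo=5, hi=7; v = 4 5 3 4 3 6 6 6

(5, 7)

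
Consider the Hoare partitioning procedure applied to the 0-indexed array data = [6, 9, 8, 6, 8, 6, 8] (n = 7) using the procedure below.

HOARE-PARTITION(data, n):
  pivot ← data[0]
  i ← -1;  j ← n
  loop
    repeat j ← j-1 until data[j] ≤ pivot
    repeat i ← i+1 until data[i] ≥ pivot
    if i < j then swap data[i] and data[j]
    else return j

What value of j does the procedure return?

1

pivot = data[0] = 6; i = -1, j = 7
j→5 (data[5]=6≤6), i→0 (data[0]=6≥6); i<j, swap → [6, 9, 8, 6, 8, 6, 8]
j→3 (data[3]=6≤6), i→1 (data[1]=9≥6); i<j, swap → [6, 6, 8, 9, 8, 6, 8]
j→1, i→2; i≥j, return j=1. data = [6, 6, 8, 9, 8, 6, 8]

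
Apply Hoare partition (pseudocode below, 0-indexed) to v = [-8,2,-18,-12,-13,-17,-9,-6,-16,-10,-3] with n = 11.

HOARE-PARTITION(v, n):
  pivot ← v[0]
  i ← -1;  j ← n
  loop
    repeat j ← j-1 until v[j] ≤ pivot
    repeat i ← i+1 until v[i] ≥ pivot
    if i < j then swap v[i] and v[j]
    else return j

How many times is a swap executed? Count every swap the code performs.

pivot=-8
j stops at 9 (-10), i stops at 0 (-8); swap ⇒ [-10,2,-18,-12,-13,-17,-9,-6,-16,-8,-3]
j stops at 8 (-16), i stops at 1 (2); swap ⇒ [-10,-16,-18,-12,-13,-17,-9,-6,2,-8,-3]
j stops at 6, i stops at 7; i≥j ⇒ return 6. v=[-10,-16,-18,-12,-13,-17,-9,-6,2,-8,-3]

2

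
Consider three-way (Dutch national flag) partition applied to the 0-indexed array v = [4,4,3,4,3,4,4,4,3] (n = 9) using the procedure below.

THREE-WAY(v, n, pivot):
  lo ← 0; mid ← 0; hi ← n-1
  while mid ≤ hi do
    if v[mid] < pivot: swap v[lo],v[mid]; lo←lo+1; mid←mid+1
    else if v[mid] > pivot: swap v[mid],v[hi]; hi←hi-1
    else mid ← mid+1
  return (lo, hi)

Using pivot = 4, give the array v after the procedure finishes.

pivot = 4; lo=0, mid=0, hi=8
v[mid]=4=4: mid=1
v[mid]=4=4: mid=2
v[mid]=3<4: swap v[0],v[2]; lo=1,mid=3 → [3,4,4,4,3,4,4,4,3]
v[mid]=4=4: mid=4
v[mid]=3<4: swap v[1],v[4]; lo=2,mid=5 → [3,3,4,4,4,4,4,4,3]
v[mid]=4=4: mid=6
v[mid]=4=4: mid=7
v[mid]=4=4: mid=8
v[mid]=3<4: swap v[2],v[8]; lo=3,mid=9 → [3,3,3,4,4,4,4,4,4]
end: lo=3, hi=8; v = [3,3,3,4,4,4,4,4,4]

[3,3,3,4,4,4,4,4,4]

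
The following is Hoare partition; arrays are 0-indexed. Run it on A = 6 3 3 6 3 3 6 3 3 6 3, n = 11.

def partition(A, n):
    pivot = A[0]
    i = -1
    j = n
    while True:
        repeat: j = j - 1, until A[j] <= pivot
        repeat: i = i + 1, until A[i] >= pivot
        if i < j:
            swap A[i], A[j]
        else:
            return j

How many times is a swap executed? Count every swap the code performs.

3

pivot = A[0] = 6; i = -1, j = 11
j→10 (A[10]=3≤6), i→0 (A[0]=6≥6); i<j, swap → 3 3 3 6 3 3 6 3 3 6 6
j→9 (A[9]=6≤6), i→3 (A[3]=6≥6); i<j, swap → 3 3 3 6 3 3 6 3 3 6 6
j→8 (A[8]=3≤6), i→6 (A[6]=6≥6); i<j, swap → 3 3 3 6 3 3 3 3 6 6 6
j→7, i→8; i≥j, return j=7. A = 3 3 3 6 3 3 3 3 6 6 6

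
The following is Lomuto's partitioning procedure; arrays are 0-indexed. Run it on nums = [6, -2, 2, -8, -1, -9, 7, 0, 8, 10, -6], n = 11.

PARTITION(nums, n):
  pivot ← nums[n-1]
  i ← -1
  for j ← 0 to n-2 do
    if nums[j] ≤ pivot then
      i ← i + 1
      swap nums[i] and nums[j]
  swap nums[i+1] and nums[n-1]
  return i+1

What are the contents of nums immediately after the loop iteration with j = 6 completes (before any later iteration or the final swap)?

[-8, -9, 2, 6, -1, -2, 7, 0, 8, 10, -6]

pivot=-6, i=-1
j=0: 6>-6, skip
j=1: -2>-6, skip
j=2: 2>-6, skip
j=3: -8≤-6, i=0, swap(0,3) ⇒ [-8, -2, 2, 6, -1, -9, 7, 0, 8, 10, -6]
j=4: -1>-6, skip
j=5: -9≤-6, i=1, swap(1,5) ⇒ [-8, -9, 2, 6, -1, -2, 7, 0, 8, 10, -6]
j=6: 7>-6, skip
(after j=6) nums = [-8, -9, 2, 6, -1, -2, 7, 0, 8, 10, -6]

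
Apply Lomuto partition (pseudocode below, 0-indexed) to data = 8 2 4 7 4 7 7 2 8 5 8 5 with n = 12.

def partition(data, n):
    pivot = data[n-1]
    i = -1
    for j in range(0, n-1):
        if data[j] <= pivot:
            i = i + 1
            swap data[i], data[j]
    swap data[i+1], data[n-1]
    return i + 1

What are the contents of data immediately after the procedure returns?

2 4 4 2 5 5 7 7 8 8 8 7

pivot=5, i=-1
j=0: 8>5, skip
j=1: 2≤5, i=0, swap(0,1) ⇒ 2 8 4 7 4 7 7 2 8 5 8 5
j=2: 4≤5, i=1, swap(1,2) ⇒ 2 4 8 7 4 7 7 2 8 5 8 5
j=3: 7>5, skip
j=4: 4≤5, i=2, swap(2,4) ⇒ 2 4 4 7 8 7 7 2 8 5 8 5
j=5: 7>5, skip
j=6: 7>5, skip
j=7: 2≤5, i=3, swap(3,7) ⇒ 2 4 4 2 8 7 7 7 8 5 8 5
j=8: 8>5, skip
j=9: 5≤5, i=4, swap(4,9) ⇒ 2 4 4 2 5 7 7 7 8 8 8 5
j=10: 8>5, skip
swap(5,11) ⇒ 2 4 4 2 5 5 7 7 8 8 8 7; return 5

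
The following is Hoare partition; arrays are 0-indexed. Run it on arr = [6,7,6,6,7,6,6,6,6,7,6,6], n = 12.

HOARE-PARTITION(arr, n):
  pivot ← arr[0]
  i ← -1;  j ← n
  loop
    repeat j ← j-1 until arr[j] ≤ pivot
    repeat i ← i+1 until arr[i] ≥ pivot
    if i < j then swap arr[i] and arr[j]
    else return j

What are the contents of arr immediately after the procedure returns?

pivot=6
j stops at 11 (6), i stops at 0 (6); swap ⇒ [6,7,6,6,7,6,6,6,6,7,6,6]
j stops at 10 (6), i stops at 1 (7); swap ⇒ [6,6,6,6,7,6,6,6,6,7,7,6]
j stops at 8 (6), i stops at 2 (6); swap ⇒ [6,6,6,6,7,6,6,6,6,7,7,6]
j stops at 7 (6), i stops at 3 (6); swap ⇒ [6,6,6,6,7,6,6,6,6,7,7,6]
j stops at 6 (6), i stops at 4 (7); swap ⇒ [6,6,6,6,6,6,7,6,6,7,7,6]
j stops at 5, i stops at 5; i≥j ⇒ return 5. arr=[6,6,6,6,6,6,7,6,6,7,7,6]

[6,6,6,6,6,6,7,6,6,7,7,6]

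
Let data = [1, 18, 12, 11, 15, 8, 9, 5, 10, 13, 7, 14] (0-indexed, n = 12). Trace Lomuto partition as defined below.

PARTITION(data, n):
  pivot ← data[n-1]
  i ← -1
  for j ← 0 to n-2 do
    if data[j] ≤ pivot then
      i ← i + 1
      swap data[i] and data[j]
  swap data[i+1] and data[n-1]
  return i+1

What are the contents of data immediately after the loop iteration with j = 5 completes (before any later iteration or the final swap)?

pivot=14, i=-1
j=0: 1≤14, i=0, swap(0,0) ⇒ [1, 18, 12, 11, 15, 8, 9, 5, 10, 13, 7, 14]
j=1: 18>14, skip
j=2: 12≤14, i=1, swap(1,2) ⇒ [1, 12, 18, 11, 15, 8, 9, 5, 10, 13, 7, 14]
j=3: 11≤14, i=2, swap(2,3) ⇒ [1, 12, 11, 18, 15, 8, 9, 5, 10, 13, 7, 14]
j=4: 15>14, skip
j=5: 8≤14, i=3, swap(3,5) ⇒ [1, 12, 11, 8, 15, 18, 9, 5, 10, 13, 7, 14]
(after j=5) data = [1, 12, 11, 8, 15, 18, 9, 5, 10, 13, 7, 14]

[1, 12, 11, 8, 15, 18, 9, 5, 10, 13, 7, 14]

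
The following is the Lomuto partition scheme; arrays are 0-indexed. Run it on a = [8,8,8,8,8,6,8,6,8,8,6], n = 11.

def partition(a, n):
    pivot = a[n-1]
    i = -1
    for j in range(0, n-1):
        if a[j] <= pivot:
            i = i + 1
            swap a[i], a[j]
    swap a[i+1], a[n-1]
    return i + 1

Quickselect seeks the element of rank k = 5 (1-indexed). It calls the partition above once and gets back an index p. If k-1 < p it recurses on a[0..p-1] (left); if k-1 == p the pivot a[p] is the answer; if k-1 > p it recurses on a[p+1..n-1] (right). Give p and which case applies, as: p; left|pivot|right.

pivot = a[10] = 6; i = -1
j=0: a[0]=8 > 6 → no swap
j=1: a[1]=8 > 6 → no swap
j=2: a[2]=8 > 6 → no swap
j=3: a[3]=8 > 6 → no swap
j=4: a[4]=8 > 6 → no swap
j=5: a[5]=6 ≤ 6 → i=0, swap a[0],a[5] → [6,8,8,8,8,8,8,6,8,8,6]
j=6: a[6]=8 > 6 → no swap
j=7: a[7]=6 ≤ 6 → i=1, swap a[1],a[7] → [6,6,8,8,8,8,8,8,8,8,6]
j=8: a[8]=8 > 6 → no swap
j=9: a[9]=8 > 6 → no swap
final swap a[2],a[10] → [6,6,6,8,8,8,8,8,8,8,8]; return 2
p = 2; k-1 = 4 > 2 ⇒ right

2; right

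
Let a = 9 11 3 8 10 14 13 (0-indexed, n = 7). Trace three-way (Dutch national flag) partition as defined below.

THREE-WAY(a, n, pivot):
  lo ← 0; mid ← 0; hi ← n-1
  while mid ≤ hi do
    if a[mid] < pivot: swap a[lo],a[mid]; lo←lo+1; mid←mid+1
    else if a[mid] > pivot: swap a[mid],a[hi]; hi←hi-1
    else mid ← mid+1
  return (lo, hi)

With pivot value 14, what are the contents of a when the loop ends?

pivot = 14; lo=0, mid=0, hi=6
a[mid]=9<14: swap a[0],a[0]; lo=1,mid=1 → 9 11 3 8 10 14 13
a[mid]=11<14: swap a[1],a[1]; lo=2,mid=2 → 9 11 3 8 10 14 13
a[mid]=3<14: swap a[2],a[2]; lo=3,mid=3 → 9 11 3 8 10 14 13
a[mid]=8<14: swap a[3],a[3]; lo=4,mid=4 → 9 11 3 8 10 14 13
a[mid]=10<14: swap a[4],a[4]; lo=5,mid=5 → 9 11 3 8 10 14 13
a[mid]=14=14: mid=6
a[mid]=13<14: swap a[5],a[6]; lo=6,mid=7 → 9 11 3 8 10 13 14
end: lo=6, hi=6; a = 9 11 3 8 10 13 14

9 11 3 8 10 13 14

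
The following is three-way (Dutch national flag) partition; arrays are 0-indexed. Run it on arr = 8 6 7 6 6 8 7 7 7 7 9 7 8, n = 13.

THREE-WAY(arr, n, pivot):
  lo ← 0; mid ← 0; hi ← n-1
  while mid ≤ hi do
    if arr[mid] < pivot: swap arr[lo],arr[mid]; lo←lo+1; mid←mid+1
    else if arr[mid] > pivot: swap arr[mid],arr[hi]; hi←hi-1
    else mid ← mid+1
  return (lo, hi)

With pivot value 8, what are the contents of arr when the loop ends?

lo=0 mid=0 hi=12
8=8: mid=1
6<8: swap(0,1), lo=1 mid=2 ⇒ 6 8 7 6 6 8 7 7 7 7 9 7 8
7<8: swap(1,2), lo=2 mid=3 ⇒ 6 7 8 6 6 8 7 7 7 7 9 7 8
6<8: swap(2,3), lo=3 mid=4 ⇒ 6 7 6 8 6 8 7 7 7 7 9 7 8
6<8: swap(3,4), lo=4 mid=5 ⇒ 6 7 6 6 8 8 7 7 7 7 9 7 8
8=8: mid=6
7<8: swap(4,6), lo=5 mid=7 ⇒ 6 7 6 6 7 8 8 7 7 7 9 7 8
7<8: swap(5,7), lo=6 mid=8 ⇒ 6 7 6 6 7 7 8 8 7 7 9 7 8
7<8: swap(6,8), lo=7 mid=9 ⇒ 6 7 6 6 7 7 7 8 8 7 9 7 8
7<8: swap(7,9), lo=8 mid=10 ⇒ 6 7 6 6 7 7 7 7 8 8 9 7 8
9>8: swap(10,12), hi=11 ⇒ 6 7 6 6 7 7 7 7 8 8 8 7 9
8=8: mid=11
7<8: swap(8,11), lo=9 mid=12 ⇒ 6 7 6 6 7 7 7 7 7 8 8 8 9
done. lo=9 hi=11; arr=6 7 6 6 7 7 7 7 7 8 8 8 9

6 7 6 6 7 7 7 7 7 8 8 8 9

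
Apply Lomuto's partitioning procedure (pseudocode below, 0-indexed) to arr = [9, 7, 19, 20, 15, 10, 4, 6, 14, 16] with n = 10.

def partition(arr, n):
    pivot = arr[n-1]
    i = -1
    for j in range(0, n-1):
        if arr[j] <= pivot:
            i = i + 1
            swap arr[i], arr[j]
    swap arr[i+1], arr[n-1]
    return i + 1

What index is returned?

pivot = arr[9] = 16; i = -1
j=0: arr[0]=9 ≤ 16 → i=0, swap arr[0],arr[0] (no change) → [9, 7, 19, 20, 15, 10, 4, 6, 14, 16]
j=1: arr[1]=7 ≤ 16 → i=1, swap arr[1],arr[1] (no change) → [9, 7, 19, 20, 15, 10, 4, 6, 14, 16]
j=2: arr[2]=19 > 16 → no swap
j=3: arr[3]=20 > 16 → no swap
j=4: arr[4]=15 ≤ 16 → i=2, swap arr[2],arr[4] → [9, 7, 15, 20, 19, 10, 4, 6, 14, 16]
j=5: arr[5]=10 ≤ 16 → i=3, swap arr[3],arr[5] → [9, 7, 15, 10, 19, 20, 4, 6, 14, 16]
j=6: arr[6]=4 ≤ 16 → i=4, swap arr[4],arr[6] → [9, 7, 15, 10, 4, 20, 19, 6, 14, 16]
j=7: arr[7]=6 ≤ 16 → i=5, swap arr[5],arr[7] → [9, 7, 15, 10, 4, 6, 19, 20, 14, 16]
j=8: arr[8]=14 ≤ 16 → i=6, swap arr[6],arr[8] → [9, 7, 15, 10, 4, 6, 14, 20, 19, 16]
final swap arr[7],arr[9] → [9, 7, 15, 10, 4, 6, 14, 16, 19, 20]; return 7

7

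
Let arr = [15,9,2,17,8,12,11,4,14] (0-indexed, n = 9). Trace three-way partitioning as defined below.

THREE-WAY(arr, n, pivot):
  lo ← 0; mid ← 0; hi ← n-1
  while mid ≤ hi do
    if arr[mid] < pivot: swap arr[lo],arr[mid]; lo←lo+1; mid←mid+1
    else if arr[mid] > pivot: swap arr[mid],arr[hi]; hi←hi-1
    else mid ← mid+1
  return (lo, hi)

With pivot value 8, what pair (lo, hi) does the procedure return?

lo=0 mid=0 hi=8
15>8: swap(0,8), hi=7 ⇒ [14,9,2,17,8,12,11,4,15]
14>8: swap(0,7), hi=6 ⇒ [4,9,2,17,8,12,11,14,15]
4<8: swap(0,0), lo=1 mid=1 ⇒ [4,9,2,17,8,12,11,14,15]
9>8: swap(1,6), hi=5 ⇒ [4,11,2,17,8,12,9,14,15]
11>8: swap(1,5), hi=4 ⇒ [4,12,2,17,8,11,9,14,15]
12>8: swap(1,4), hi=3 ⇒ [4,8,2,17,12,11,9,14,15]
8=8: mid=2
2<8: swap(1,2), lo=2 mid=3 ⇒ [4,2,8,17,12,11,9,14,15]
17>8: swap(3,3), hi=2 ⇒ [4,2,8,17,12,11,9,14,15]
done. lo=2 hi=2; arr=[4,2,8,17,12,11,9,14,15]

(2, 2)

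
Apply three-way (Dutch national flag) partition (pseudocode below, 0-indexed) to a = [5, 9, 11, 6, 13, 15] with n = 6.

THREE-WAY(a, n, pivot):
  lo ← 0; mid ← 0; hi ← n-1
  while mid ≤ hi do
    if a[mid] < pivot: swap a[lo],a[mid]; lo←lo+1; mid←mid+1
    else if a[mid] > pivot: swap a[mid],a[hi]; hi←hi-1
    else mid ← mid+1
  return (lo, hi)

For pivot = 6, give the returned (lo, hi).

(1, 1)

pivot = 6; lo=0, mid=0, hi=5
a[mid]=5<6: swap a[0],a[0]; lo=1,mid=1 → [5, 9, 11, 6, 13, 15]
a[mid]=9>6: swap a[1],a[5]; hi=4 → [5, 15, 11, 6, 13, 9]
a[mid]=15>6: swap a[1],a[4]; hi=3 → [5, 13, 11, 6, 15, 9]
a[mid]=13>6: swap a[1],a[3]; hi=2 → [5, 6, 11, 13, 15, 9]
a[mid]=6=6: mid=2
a[mid]=11>6: swap a[2],a[2]; hi=1 → [5, 6, 11, 13, 15, 9]
end: lo=1, hi=1; a = [5, 6, 11, 13, 15, 9]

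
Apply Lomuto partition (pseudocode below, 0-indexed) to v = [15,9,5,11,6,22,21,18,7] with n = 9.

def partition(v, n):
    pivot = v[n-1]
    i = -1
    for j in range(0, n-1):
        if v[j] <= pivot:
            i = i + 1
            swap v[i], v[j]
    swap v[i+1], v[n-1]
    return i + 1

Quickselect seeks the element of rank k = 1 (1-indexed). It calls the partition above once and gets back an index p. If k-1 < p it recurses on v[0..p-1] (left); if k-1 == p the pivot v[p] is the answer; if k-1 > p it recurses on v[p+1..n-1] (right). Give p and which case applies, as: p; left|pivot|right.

pivot=7, i=-1
j=0: 15>7, skip
j=1: 9>7, skip
j=2: 5≤7, i=0, swap(0,2) ⇒ [5,9,15,11,6,22,21,18,7]
j=3: 11>7, skip
j=4: 6≤7, i=1, swap(1,4) ⇒ [5,6,15,11,9,22,21,18,7]
j=5: 22>7, skip
j=6: 21>7, skip
j=7: 18>7, skip
swap(2,8) ⇒ [5,6,7,11,9,22,21,18,15]; return 2
p = 2; k-1 = 0 < 2 ⇒ left

2; left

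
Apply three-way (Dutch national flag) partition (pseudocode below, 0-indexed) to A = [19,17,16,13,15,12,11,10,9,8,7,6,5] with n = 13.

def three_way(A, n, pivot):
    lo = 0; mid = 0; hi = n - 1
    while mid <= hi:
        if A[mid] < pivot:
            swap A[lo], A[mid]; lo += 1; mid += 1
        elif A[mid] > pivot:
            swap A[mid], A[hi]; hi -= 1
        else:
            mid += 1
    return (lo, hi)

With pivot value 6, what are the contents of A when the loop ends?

pivot = 6; lo=0, mid=0, hi=12
A[mid]=19>6: swap A[0],A[12]; hi=11 → [5,17,16,13,15,12,11,10,9,8,7,6,19]
A[mid]=5<6: swap A[0],A[0]; lo=1,mid=1 → [5,17,16,13,15,12,11,10,9,8,7,6,19]
A[mid]=17>6: swap A[1],A[11]; hi=10 → [5,6,16,13,15,12,11,10,9,8,7,17,19]
A[mid]=6=6: mid=2
A[mid]=16>6: swap A[2],A[10]; hi=9 → [5,6,7,13,15,12,11,10,9,8,16,17,19]
A[mid]=7>6: swap A[2],A[9]; hi=8 → [5,6,8,13,15,12,11,10,9,7,16,17,19]
A[mid]=8>6: swap A[2],A[8]; hi=7 → [5,6,9,13,15,12,11,10,8,7,16,17,19]
A[mid]=9>6: swap A[2],A[7]; hi=6 → [5,6,10,13,15,12,11,9,8,7,16,17,19]
A[mid]=10>6: swap A[2],A[6]; hi=5 → [5,6,11,13,15,12,10,9,8,7,16,17,19]
A[mid]=11>6: swap A[2],A[5]; hi=4 → [5,6,12,13,15,11,10,9,8,7,16,17,19]
A[mid]=12>6: swap A[2],A[4]; hi=3 → [5,6,15,13,12,11,10,9,8,7,16,17,19]
A[mid]=15>6: swap A[2],A[3]; hi=2 → [5,6,13,15,12,11,10,9,8,7,16,17,19]
A[mid]=13>6: swap A[2],A[2]; hi=1 → [5,6,13,15,12,11,10,9,8,7,16,17,19]
end: lo=1, hi=1; A = [5,6,13,15,12,11,10,9,8,7,16,17,19]

[5,6,13,15,12,11,10,9,8,7,16,17,19]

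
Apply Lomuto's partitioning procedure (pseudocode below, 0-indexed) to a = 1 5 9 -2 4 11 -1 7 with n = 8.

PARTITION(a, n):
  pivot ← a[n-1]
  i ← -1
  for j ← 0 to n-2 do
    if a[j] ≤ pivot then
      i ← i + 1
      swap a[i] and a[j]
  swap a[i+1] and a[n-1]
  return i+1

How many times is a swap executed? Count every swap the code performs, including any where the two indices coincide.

pivot=7, i=-1
j=0: 1≤7, i=0, swap(0,0) ⇒ 1 5 9 -2 4 11 -1 7
j=1: 5≤7, i=1, swap(1,1) ⇒ 1 5 9 -2 4 11 -1 7
j=2: 9>7, skip
j=3: -2≤7, i=2, swap(2,3) ⇒ 1 5 -2 9 4 11 -1 7
j=4: 4≤7, i=3, swap(3,4) ⇒ 1 5 -2 4 9 11 -1 7
j=5: 11>7, skip
j=6: -1≤7, i=4, swap(4,6) ⇒ 1 5 -2 4 -1 11 9 7
swap(5,7) ⇒ 1 5 -2 4 -1 7 9 11; return 5

6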